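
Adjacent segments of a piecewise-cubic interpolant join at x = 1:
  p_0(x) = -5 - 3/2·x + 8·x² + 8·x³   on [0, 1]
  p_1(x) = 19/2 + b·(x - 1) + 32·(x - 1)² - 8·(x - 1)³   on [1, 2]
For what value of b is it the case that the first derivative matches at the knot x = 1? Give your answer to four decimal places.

p_0'(x) = -3/2 + 16·x + 24·x², so p_0'(1) = 77/2. On the right, p_1'(1) = b, so b = 77/2.

38.5000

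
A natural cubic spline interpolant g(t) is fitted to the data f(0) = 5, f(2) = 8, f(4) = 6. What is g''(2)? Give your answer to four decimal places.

-1.8750

Let m_i = g''(x_i). Step sizes h_i = 2, 2; slopes of the chords Δ_i = (y_(i+1) - y_i)/h_i = 3/2, -1.
  2·m_0 + 8·m_1 + 2·m_2 = 6(Δ_1 - Δ_0) = -15
Natural end conditions: m_0 = m_2 = 0.
Solving: m_0 = 0, m_1 = -15/8, m_2 = 0.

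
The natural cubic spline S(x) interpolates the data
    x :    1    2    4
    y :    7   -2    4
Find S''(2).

12

Put σ_i = S'' at the i-th knot. Here h = (1, 2) and Δ = (-9, 3), so the interior equations h_(i-1)·σ_(i-1) + 2(h_(i-1)+h_i)·σ_i + h_i·σ_(i+1) = 6(Δ_i − Δ_(i-1)) read
  1·σ_0 + 6·σ_1 + 2·σ_2 = 6(Δ_1 - Δ_0) = 72
Natural end conditions: σ_0 = σ_2 = 0.
Solving: σ_0 = 0, σ_1 = 12, σ_2 = 0.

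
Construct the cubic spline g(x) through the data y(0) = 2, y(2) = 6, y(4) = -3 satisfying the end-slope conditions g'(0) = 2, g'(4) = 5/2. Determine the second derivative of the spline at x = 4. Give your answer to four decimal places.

15.5000

Let M_i = g''(x_i). Step sizes h_i = 2, 2; slopes of the chords Δ_i = (y_(i+1) - y_i)/h_i = 2, -9/2.
  2·M_0 + 8·M_1 + 2·M_2 = 6(Δ_1 - Δ_0) = -39
Clamped end conditions give two more equations: 2h_0·M_0 + h_0·M_1 = 6(Δ_0 - g'(0)) = 0 and h_1·M_1 + 2h_1·M_2 = 6(g'(4) - Δ_1) = 42.
Hence M_0 = 5, M_1 = -10, M_2 = 31/2.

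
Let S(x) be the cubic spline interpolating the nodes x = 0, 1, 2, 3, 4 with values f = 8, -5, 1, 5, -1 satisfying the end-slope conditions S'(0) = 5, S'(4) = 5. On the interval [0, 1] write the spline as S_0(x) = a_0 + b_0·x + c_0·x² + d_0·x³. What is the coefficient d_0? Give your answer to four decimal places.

Put σ_i = S'' at the i-th knot. Here h = (1, 1, 1, 1) and Δ = (-13, 6, 4, -6), so the interior equations h_(i-1)·σ_(i-1) + 2(h_(i-1)+h_i)·σ_i + h_i·σ_(i+1) = 6(Δ_i − Δ_(i-1)) read
  1·σ_0 + 4·σ_1 + 1·σ_2 = 6(Δ_1 - Δ_0) = 114
  1·σ_1 + 4·σ_2 + 1·σ_3 = 6(Δ_2 - Δ_1) = -12
  1·σ_2 + 4·σ_3 + 1·σ_4 = 6(Δ_3 - Δ_2) = -60
Clamped end conditions give two more equations: 2h_0·σ_0 + h_0·σ_1 = 6(Δ_0 - S'(0)) = -108 and h_3·σ_3 + 2h_3·σ_4 = 6(S'(4) - Δ_3) = 66.
Solving the tridiagonal system: σ_0 = -2223/28, σ_1 = 711/14, σ_2 = -39/4, σ_3 = -333/14, σ_4 = 1257/28.
On [0, 1], with S_0(x) = a_0 + b_0·x + c_0·x² + d_0·x³: c_0 = σ_0/2 = -2223/56, d_0 = (σ_1 - σ_0)/(6h_0) = 1215/56, b_0 = Δ_0 - h_0(2σ_0 + σ_1)/6 = 5.

21.6964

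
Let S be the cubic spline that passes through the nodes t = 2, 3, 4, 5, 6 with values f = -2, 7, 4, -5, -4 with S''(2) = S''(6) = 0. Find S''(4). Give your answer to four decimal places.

-9.4286

Put m_i = S'' at the i-th knot. Here h = (1, 1, 1, 1) and Δ = (9, -3, -9, 1), so the interior equations h_(i-1)·m_(i-1) + 2(h_(i-1)+h_i)·m_i + h_i·m_(i+1) = 6(Δ_i − Δ_(i-1)) read
  1·m_0 + 4·m_1 + 1·m_2 = 6(Δ_1 - Δ_0) = -72
  1·m_1 + 4·m_2 + 1·m_3 = 6(Δ_2 - Δ_1) = -36
  1·m_2 + 4·m_3 + 1·m_4 = 6(Δ_3 - Δ_2) = 60
Natural end conditions: m_0 = m_4 = 0.
Solving: m_0 = 0, m_1 = -219/14, m_2 = -66/7, m_3 = 243/14, m_4 = 0.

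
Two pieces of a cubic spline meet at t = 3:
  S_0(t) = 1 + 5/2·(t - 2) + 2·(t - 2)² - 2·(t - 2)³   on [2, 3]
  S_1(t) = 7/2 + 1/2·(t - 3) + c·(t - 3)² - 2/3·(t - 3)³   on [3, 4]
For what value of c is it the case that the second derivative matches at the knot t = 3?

S_0''(t) = 4 - 12·(t - 2), so S_0''(3) = -8. On the right, S_1''(3) = 2c, so c = -4.

-4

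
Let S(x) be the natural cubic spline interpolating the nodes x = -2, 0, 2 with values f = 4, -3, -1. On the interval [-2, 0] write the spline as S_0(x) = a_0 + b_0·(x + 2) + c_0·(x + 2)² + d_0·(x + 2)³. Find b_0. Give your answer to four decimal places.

Let M_i = S''(x_i). Step sizes h_i = 2, 2; slopes of the chords Δ_i = (y_(i+1) - y_i)/h_i = -7/2, 1.
  2·M_0 + 8·M_1 + 2·M_2 = 6(Δ_1 - Δ_0) = 27
Natural end conditions: M_0 = M_2 = 0.
Solving the tridiagonal system: M_0 = 0, M_1 = 27/8, M_2 = 0.
On [-2, 0], with S_0(x) = a_0 + b_0·(x + 2) + c_0·(x + 2)² + d_0·(x + 2)³: c_0 = M_0/2 = 0, d_0 = (M_1 - M_0)/(6h_0) = 9/32, b_0 = Δ_0 - h_0(2M_0 + M_1)/6 = -37/8.

-4.6250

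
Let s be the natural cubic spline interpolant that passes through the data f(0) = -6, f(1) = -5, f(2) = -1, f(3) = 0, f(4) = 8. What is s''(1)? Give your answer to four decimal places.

6.8571

Write M_i for s''(x_i). With h_i = 1, 1, 1, 1 and divided differences Δ_i = 1, 4, 1, 8, the continuity of s' gives the tridiagonal system
  1·M_0 + 4·M_1 + 1·M_2 = 6(Δ_1 - Δ_0) = 18
  1·M_1 + 4·M_2 + 1·M_3 = 6(Δ_2 - Δ_1) = -18
  1·M_2 + 4·M_3 + 1·M_4 = 6(Δ_3 - Δ_2) = 42
Natural end conditions: M_0 = M_4 = 0.
Solving the tridiagonal system: M_0 = 0, M_1 = 48/7, M_2 = -66/7, M_3 = 90/7, M_4 = 0.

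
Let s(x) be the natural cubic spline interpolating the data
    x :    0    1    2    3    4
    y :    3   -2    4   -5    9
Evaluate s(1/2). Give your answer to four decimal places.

-1.1607

Put M_i = s'' at the i-th knot. Here h = (1, 1, 1, 1) and Δ = (-5, 6, -9, 14), so the interior equations h_(i-1)·M_(i-1) + 2(h_(i-1)+h_i)·M_i + h_i·M_(i+1) = 6(Δ_i − Δ_(i-1)) read
  1·M_0 + 4·M_1 + 1·M_2 = 6(Δ_1 - Δ_0) = 66
  1·M_1 + 4·M_2 + 1·M_3 = 6(Δ_2 - Δ_1) = -90
  1·M_2 + 4·M_3 + 1·M_4 = 6(Δ_3 - Δ_2) = 138
Natural end conditions: M_0 = M_4 = 0.
Solving the tridiagonal system: M_0 = 0, M_1 = 186/7, M_2 = -282/7, M_3 = 312/7, M_4 = 0.
On [0, 1], s(x) = 3 - 66/7·x + 0·x² + 31/7·x³.
With x = 1/2: s(1/2) = -65/56.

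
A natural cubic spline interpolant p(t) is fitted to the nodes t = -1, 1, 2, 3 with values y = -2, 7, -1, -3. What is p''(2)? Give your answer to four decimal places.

Write m_i for p''(x_i). With h_i = 2, 1, 1 and divided differences Δ_i = 9/2, -8, -2, the continuity of p' gives the tridiagonal system
  2·m_0 + 6·m_1 + 1·m_2 = 6(Δ_1 - Δ_0) = -75
  1·m_1 + 4·m_2 + 1·m_3 = 6(Δ_2 - Δ_1) = 36
Natural end conditions: m_0 = m_3 = 0.
Solving: m_0 = 0, m_1 = -336/23, m_2 = 291/23, m_3 = 0.

12.6522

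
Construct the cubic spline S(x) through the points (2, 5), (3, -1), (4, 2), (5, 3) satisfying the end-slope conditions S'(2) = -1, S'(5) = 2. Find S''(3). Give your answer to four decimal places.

22.8000

Put m_i = S'' at the i-th knot. Here h = (1, 1, 1) and Δ = (-6, 3, 1), so the interior equations h_(i-1)·m_(i-1) + 2(h_(i-1)+h_i)·m_i + h_i·m_(i+1) = 6(Δ_i − Δ_(i-1)) read
  1·m_0 + 4·m_1 + 1·m_2 = 6(Δ_1 - Δ_0) = 54
  1·m_1 + 4·m_2 + 1·m_3 = 6(Δ_2 - Δ_1) = -12
Clamped end conditions give two more equations: 2h_0·m_0 + h_0·m_1 = 6(Δ_0 - S'(2)) = -30 and h_2·m_2 + 2h_2·m_3 = 6(S'(5) - Δ_2) = 6.
Hence m_0 = -132/5, m_1 = 114/5, m_2 = -54/5, m_3 = 42/5.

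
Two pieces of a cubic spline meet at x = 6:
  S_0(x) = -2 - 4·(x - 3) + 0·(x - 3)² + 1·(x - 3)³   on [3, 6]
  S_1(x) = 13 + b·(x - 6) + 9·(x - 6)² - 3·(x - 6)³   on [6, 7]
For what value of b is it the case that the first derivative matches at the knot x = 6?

23

S_0'(x) = -4 + 0·(x - 3) + 3·(x - 3)², so S_0'(6) = 23. On the right, S_1'(6) = b, so b = 23.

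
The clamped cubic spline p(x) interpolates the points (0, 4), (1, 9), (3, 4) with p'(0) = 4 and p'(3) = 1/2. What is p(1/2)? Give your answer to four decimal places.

6.7083

With M_i denoting the second derivative at x_i, h_i = 1, 2, and Δ_i = (y_(i+1) − y_i)/h_i = 5, -5/2:
  1·M_0 + 6·M_1 + 2·M_2 = 6(Δ_1 - Δ_0) = -45
Clamped end conditions give two more equations: 2h_0·M_0 + h_0·M_1 = 6(Δ_0 - p'(0)) = 6 and h_1·M_1 + 2h_1·M_2 = 6(p'(3) - Δ_1) = 18.
Solving the tridiagonal system: M_0 = 28/3, M_1 = -38/3, M_2 = 65/6.
On [0, 1], p(x) = 4 + 4·x + 14/3·x² - 11/3·x³.
With x = 1/2: p(1/2) = 161/24.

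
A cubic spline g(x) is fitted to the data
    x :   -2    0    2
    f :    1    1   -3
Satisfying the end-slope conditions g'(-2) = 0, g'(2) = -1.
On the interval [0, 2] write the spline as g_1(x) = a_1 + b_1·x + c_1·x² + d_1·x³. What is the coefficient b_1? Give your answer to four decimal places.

Write σ_i for g''(x_i). With h_i = 2, 2 and divided differences Δ_i = 0, -2, the continuity of g' gives the tridiagonal system
  2·σ_0 + 8·σ_1 + 2·σ_2 = 6(Δ_1 - Δ_0) = -12
Clamped end conditions give two more equations: 2h_0·σ_0 + h_0·σ_1 = 6(Δ_0 - g'(-2)) = 0 and h_1·σ_1 + 2h_1·σ_2 = 6(g'(2) - Δ_1) = 6.
Hence σ_0 = 5/4, σ_1 = -5/2, σ_2 = 11/4.
On [0, 2], with g_1(x) = a_1 + b_1·x + c_1·x² + d_1·x³: c_1 = σ_1/2 = -5/4, d_1 = (σ_2 - σ_1)/(6h_1) = 7/16, b_1 = Δ_1 - h_1(2σ_1 + σ_2)/6 = -5/4.

-1.2500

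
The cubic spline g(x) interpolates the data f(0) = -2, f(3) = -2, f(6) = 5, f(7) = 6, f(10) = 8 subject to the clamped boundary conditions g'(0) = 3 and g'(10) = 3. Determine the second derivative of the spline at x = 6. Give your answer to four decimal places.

With M_i denoting the second derivative at x_i, h_i = 3, 3, 1, 3, and Δ_i = (y_(i+1) − y_i)/h_i = 0, 7/3, 1, 2/3:
  3·M_0 + 12·M_1 + 3·M_2 = 6(Δ_1 - Δ_0) = 14
  3·M_1 + 8·M_2 + 1·M_3 = 6(Δ_2 - Δ_1) = -8
  1·M_2 + 8·M_3 + 3·M_4 = 6(Δ_3 - Δ_2) = -2
Clamped end conditions give two more equations: 2h_0·M_0 + h_0·M_1 = 6(Δ_0 - g'(0)) = -18 and h_3·M_3 + 2h_3·M_4 = 6(g'(10) - Δ_3) = 14.
Solving: M_0 = -694/159, M_1 = 434/159, M_2 = -100/53, M_3 = -58/53, M_4 = 458/159.

-1.8868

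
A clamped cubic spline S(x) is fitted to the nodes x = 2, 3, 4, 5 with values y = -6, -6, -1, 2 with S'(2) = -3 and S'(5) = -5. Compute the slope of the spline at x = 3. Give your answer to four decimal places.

2.8667

Put M_i = S'' at the i-th knot. Here h = (1, 1, 1) and Δ = (0, 5, 3), so the interior equations h_(i-1)·M_(i-1) + 2(h_(i-1)+h_i)·M_i + h_i·M_(i+1) = 6(Δ_i − Δ_(i-1)) read
  1·M_0 + 4·M_1 + 1·M_2 = 6(Δ_1 - Δ_0) = 30
  1·M_1 + 4·M_2 + 1·M_3 = 6(Δ_2 - Δ_1) = -12
Clamped end conditions give two more equations: 2h_0·M_0 + h_0·M_1 = 6(Δ_0 - S'(2)) = 18 and h_2·M_2 + 2h_2·M_3 = 6(S'(5) - Δ_2) = -48.
Hence M_0 = 94/15, M_1 = 82/15, M_2 = 28/15, M_3 = -374/15.
On [3, 4], S'(x) = b_1 + 2c_1·(x - 3) + 3d_1·(x - 3)² with b_1 = Δ_1 - h_1(2M_1 + M_2)/6 = 43/15, c_1 = M_1/2 = 41/15, d_1 = (M_2 - M_1)/(6h_1) = -3/5. So S'(3) = 43/15.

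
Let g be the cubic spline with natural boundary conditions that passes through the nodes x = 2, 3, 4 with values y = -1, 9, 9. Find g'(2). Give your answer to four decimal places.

12.5000

With M_i denoting the second derivative at x_i, h_i = 1, 1, and Δ_i = (y_(i+1) − y_i)/h_i = 10, 0:
  1·M_0 + 4·M_1 + 1·M_2 = 6(Δ_1 - Δ_0) = -60
Natural end conditions: M_0 = M_2 = 0.
Hence M_0 = 0, M_1 = -15, M_2 = 0.
On [2, 3], g'(x) = b_0 + 2c_0·(x - 2) + 3d_0·(x - 2)² with b_0 = Δ_0 - h_0(2M_0 + M_1)/6 = 25/2, c_0 = M_0/2 = 0, d_0 = (M_1 - M_0)/(6h_0) = -5/2. So g'(2) = 25/2.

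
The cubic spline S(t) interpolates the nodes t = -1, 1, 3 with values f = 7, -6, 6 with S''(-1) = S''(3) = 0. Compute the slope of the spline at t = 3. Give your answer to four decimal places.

Put σ_i = S'' at the i-th knot. Here h = (2, 2) and Δ = (-13/2, 6), so the interior equations h_(i-1)·σ_(i-1) + 2(h_(i-1)+h_i)·σ_i + h_i·σ_(i+1) = 6(Δ_i − Δ_(i-1)) read
  2·σ_0 + 8·σ_1 + 2·σ_2 = 6(Δ_1 - Δ_0) = 75
Natural end conditions: σ_0 = σ_2 = 0.
Solving: σ_0 = 0, σ_1 = 75/8, σ_2 = 0.
On [1, 3], S'(t) = b_1 + 2c_1·(t - 1) + 3d_1·(t - 1)² with b_1 = Δ_1 - h_1(2σ_1 + σ_2)/6 = -1/4, c_1 = σ_1/2 = 75/16, d_1 = (σ_2 - σ_1)/(6h_1) = -25/32. So S'(3) = 73/8.

9.1250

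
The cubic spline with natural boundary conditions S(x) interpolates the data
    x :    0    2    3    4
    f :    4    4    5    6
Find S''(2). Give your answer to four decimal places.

1.0435

Put m_i = S'' at the i-th knot. Here h = (2, 1, 1) and Δ = (0, 1, 1), so the interior equations h_(i-1)·m_(i-1) + 2(h_(i-1)+h_i)·m_i + h_i·m_(i+1) = 6(Δ_i − Δ_(i-1)) read
  2·m_0 + 6·m_1 + 1·m_2 = 6(Δ_1 - Δ_0) = 6
  1·m_1 + 4·m_2 + 1·m_3 = 6(Δ_2 - Δ_1) = 0
Natural end conditions: m_0 = m_3 = 0.
Hence m_0 = 0, m_1 = 24/23, m_2 = -6/23, m_3 = 0.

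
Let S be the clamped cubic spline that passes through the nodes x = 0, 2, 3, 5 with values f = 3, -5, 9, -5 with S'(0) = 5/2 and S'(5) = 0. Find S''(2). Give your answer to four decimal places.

With M_i denoting the second derivative at x_i, h_i = 2, 1, 2, and Δ_i = (y_(i+1) − y_i)/h_i = -4, 14, -7:
  2·M_0 + 6·M_1 + 1·M_2 = 6(Δ_1 - Δ_0) = 108
  1·M_1 + 6·M_2 + 2·M_3 = 6(Δ_2 - Δ_1) = -126
Clamped end conditions give two more equations: 2h_0·M_0 + h_0·M_1 = 6(Δ_0 - S'(0)) = -39 and h_2·M_2 + 2h_2·M_3 = 6(S'(5) - Δ_2) = 42.
Forward elimination and back-substitution give M_0 = -835/32, M_1 = 523/16, M_2 = -575/16, M_3 = 911/32.

32.6875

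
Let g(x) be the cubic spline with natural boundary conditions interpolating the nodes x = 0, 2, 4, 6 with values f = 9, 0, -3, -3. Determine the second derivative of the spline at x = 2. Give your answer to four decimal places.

2.1000

With M_i denoting the second derivative at x_i, h_i = 2, 2, 2, and Δ_i = (y_(i+1) − y_i)/h_i = -9/2, -3/2, 0:
  2·M_0 + 8·M_1 + 2·M_2 = 6(Δ_1 - Δ_0) = 18
  2·M_1 + 8·M_2 + 2·M_3 = 6(Δ_2 - Δ_1) = 9
Natural end conditions: M_0 = M_3 = 0.
Solving the tridiagonal system: M_0 = 0, M_1 = 21/10, M_2 = 3/5, M_3 = 0.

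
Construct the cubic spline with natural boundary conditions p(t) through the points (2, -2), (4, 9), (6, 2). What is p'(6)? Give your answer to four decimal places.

-5.7500

Let M_i = p''(x_i). Step sizes h_i = 2, 2; slopes of the chords Δ_i = (y_(i+1) - y_i)/h_i = 11/2, -7/2.
  2·M_0 + 8·M_1 + 2·M_2 = 6(Δ_1 - Δ_0) = -54
Natural end conditions: M_0 = M_2 = 0.
Forward elimination and back-substitution give M_0 = 0, M_1 = -27/4, M_2 = 0.
On [4, 6], p'(t) = b_1 + 2c_1·(t - 4) + 3d_1·(t - 4)² with b_1 = Δ_1 - h_1(2M_1 + M_2)/6 = 1, c_1 = M_1/2 = -27/8, d_1 = (M_2 - M_1)/(6h_1) = 9/16. So p'(6) = -23/4.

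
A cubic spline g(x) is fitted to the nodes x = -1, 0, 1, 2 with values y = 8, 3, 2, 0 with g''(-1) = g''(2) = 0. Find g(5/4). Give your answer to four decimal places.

Write m_i for g''(x_i). With h_i = 1, 1, 1 and divided differences Δ_i = -5, -1, -2, the continuity of g' gives the tridiagonal system
  1·m_0 + 4·m_1 + 1·m_2 = 6(Δ_1 - Δ_0) = 24
  1·m_1 + 4·m_2 + 1·m_3 = 6(Δ_2 - Δ_1) = -6
Natural end conditions: m_0 = m_3 = 0.
Forward elimination and back-substitution give m_0 = 0, m_1 = 34/5, m_2 = -16/5, m_3 = 0.
On [1, 2], g(x) = 2 - 14/15·(x - 1) - 8/5·(x - 1)² + 8/15·(x - 1)³.
With (x - 1) = 1/4: g(5/4) = 67/40.

1.6750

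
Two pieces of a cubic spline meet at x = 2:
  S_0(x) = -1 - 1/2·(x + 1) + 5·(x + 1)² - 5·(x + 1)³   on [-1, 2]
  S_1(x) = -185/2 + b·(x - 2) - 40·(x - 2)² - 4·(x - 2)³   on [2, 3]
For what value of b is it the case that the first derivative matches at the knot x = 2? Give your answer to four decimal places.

S_0'(x) = -1/2 + 10·(x + 1) - 15·(x + 1)², so S_0'(2) = -211/2. On the right, S_1'(2) = b, so b = -211/2.

-105.5000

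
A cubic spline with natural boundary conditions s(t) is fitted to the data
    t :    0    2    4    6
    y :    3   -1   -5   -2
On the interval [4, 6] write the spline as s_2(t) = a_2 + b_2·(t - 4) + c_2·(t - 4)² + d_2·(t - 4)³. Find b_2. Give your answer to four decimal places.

-0.3667

Write m_i for s''(x_i). With h_i = 2, 2, 2 and divided differences Δ_i = -2, -2, 3/2, the continuity of s' gives the tridiagonal system
  2·m_0 + 8·m_1 + 2·m_2 = 6(Δ_1 - Δ_0) = 0
  2·m_1 + 8·m_2 + 2·m_3 = 6(Δ_2 - Δ_1) = 21
Natural end conditions: m_0 = m_3 = 0.
Hence m_0 = 0, m_1 = -7/10, m_2 = 14/5, m_3 = 0.
On [4, 6], with s_2(t) = a_2 + b_2·(t - 4) + c_2·(t - 4)² + d_2·(t - 4)³: c_2 = m_2/2 = 7/5, d_2 = (m_3 - m_2)/(6h_2) = -7/30, b_2 = Δ_2 - h_2(2m_2 + m_3)/6 = -11/30.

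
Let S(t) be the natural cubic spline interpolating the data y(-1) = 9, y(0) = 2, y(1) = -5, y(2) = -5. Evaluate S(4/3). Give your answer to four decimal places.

-5.6914

With M_i denoting the second derivative at x_i, h_i = 1, 1, 1, and Δ_i = (y_(i+1) − y_i)/h_i = -7, -7, 0:
  1·M_0 + 4·M_1 + 1·M_2 = 6(Δ_1 - Δ_0) = 0
  1·M_1 + 4·M_2 + 1·M_3 = 6(Δ_2 - Δ_1) = 42
Natural end conditions: M_0 = M_3 = 0.
Solving: M_0 = 0, M_1 = -14/5, M_2 = 56/5, M_3 = 0.
On [1, 2], S(t) = -5 - 56/15·(t - 1) + 28/5·(t - 1)² - 28/15·(t - 1)³.
With (t - 1) = 1/3: S(4/3) = -461/81.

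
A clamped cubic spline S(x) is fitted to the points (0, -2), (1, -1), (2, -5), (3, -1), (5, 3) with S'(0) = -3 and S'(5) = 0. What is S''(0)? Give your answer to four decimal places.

With σ_i denoting the second derivative at x_i, h_i = 1, 1, 1, 2, and Δ_i = (y_(i+1) − y_i)/h_i = 1, -4, 4, 2:
  1·σ_0 + 4·σ_1 + 1·σ_2 = 6(Δ_1 - Δ_0) = -30
  1·σ_1 + 4·σ_2 + 1·σ_3 = 6(Δ_2 - Δ_1) = 48
  1·σ_2 + 6·σ_3 + 2·σ_4 = 6(Δ_3 - Δ_2) = -12
Clamped end conditions give two more equations: 2h_0·σ_0 + h_0·σ_1 = 6(Δ_0 - S'(0)) = 24 and h_3·σ_3 + 2h_3·σ_4 = 6(S'(5) - Δ_3) = -12.
Solving: σ_0 = 840/41, σ_1 = -696/41, σ_2 = 714/41, σ_3 = -192/41, σ_4 = -27/41.

20.4878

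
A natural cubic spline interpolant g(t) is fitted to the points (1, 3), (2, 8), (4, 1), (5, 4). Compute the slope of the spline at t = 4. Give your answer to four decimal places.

Let M_i = g''(x_i). Step sizes h_i = 1, 2, 1; slopes of the chords Δ_i = (y_(i+1) - y_i)/h_i = 5, -7/2, 3.
  1·M_0 + 6·M_1 + 2·M_2 = 6(Δ_1 - Δ_0) = -51
  2·M_1 + 6·M_2 + 1·M_3 = 6(Δ_2 - Δ_1) = 39
Natural end conditions: M_0 = M_3 = 0.
Hence M_0 = 0, M_1 = -12, M_2 = 21/2, M_3 = 0.
On [4, 5], g'(t) = b_2 + 2c_2·(t - 4) + 3d_2·(t - 4)² with b_2 = Δ_2 - h_2(2M_2 + M_3)/6 = -1/2, c_2 = M_2/2 = 21/4, d_2 = (M_3 - M_2)/(6h_2) = -7/4. So g'(4) = -1/2.

-0.5000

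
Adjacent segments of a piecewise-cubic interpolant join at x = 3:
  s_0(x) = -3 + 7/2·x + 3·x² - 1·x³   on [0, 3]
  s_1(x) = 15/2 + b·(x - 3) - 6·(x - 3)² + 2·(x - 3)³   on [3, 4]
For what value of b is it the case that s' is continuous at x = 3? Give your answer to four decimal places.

-5.5000

s_0'(x) = 7/2 + 6·x - 3·x², so s_0'(3) = -11/2. On the right, s_1'(3) = b, so b = -11/2.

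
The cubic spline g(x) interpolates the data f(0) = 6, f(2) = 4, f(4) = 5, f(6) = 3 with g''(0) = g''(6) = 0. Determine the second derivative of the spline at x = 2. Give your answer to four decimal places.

With M_i denoting the second derivative at x_i, h_i = 2, 2, 2, and Δ_i = (y_(i+1) − y_i)/h_i = -1, 1/2, -1:
  2·M_0 + 8·M_1 + 2·M_2 = 6(Δ_1 - Δ_0) = 9
  2·M_1 + 8·M_2 + 2·M_3 = 6(Δ_2 - Δ_1) = -9
Natural end conditions: M_0 = M_3 = 0.
Forward elimination and back-substitution give M_0 = 0, M_1 = 3/2, M_2 = -3/2, M_3 = 0.

1.5000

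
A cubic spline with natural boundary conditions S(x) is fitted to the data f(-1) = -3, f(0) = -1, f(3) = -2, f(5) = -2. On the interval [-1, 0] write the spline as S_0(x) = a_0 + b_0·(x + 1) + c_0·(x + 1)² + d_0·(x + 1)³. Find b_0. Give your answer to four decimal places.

With M_i denoting the second derivative at x_i, h_i = 1, 3, 2, and Δ_i = (y_(i+1) − y_i)/h_i = 2, -1/3, 0:
  1·M_0 + 8·M_1 + 3·M_2 = 6(Δ_1 - Δ_0) = -14
  3·M_1 + 10·M_2 + 2·M_3 = 6(Δ_2 - Δ_1) = 2
Natural end conditions: M_0 = M_3 = 0.
Hence M_0 = 0, M_1 = -146/71, M_2 = 58/71, M_3 = 0.
On [-1, 0], with S_0(x) = a_0 + b_0·(x + 1) + c_0·(x + 1)² + d_0·(x + 1)³: c_0 = M_0/2 = 0, d_0 = (M_1 - M_0)/(6h_0) = -73/213, b_0 = Δ_0 - h_0(2M_0 + M_1)/6 = 499/213.

2.3427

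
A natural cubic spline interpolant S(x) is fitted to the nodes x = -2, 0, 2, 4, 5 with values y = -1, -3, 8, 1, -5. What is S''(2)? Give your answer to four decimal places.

-8.5976

With σ_i denoting the second derivative at x_i, h_i = 2, 2, 2, 1, and Δ_i = (y_(i+1) − y_i)/h_i = -1, 11/2, -7/2, -6:
  2·σ_0 + 8·σ_1 + 2·σ_2 = 6(Δ_1 - Δ_0) = 39
  2·σ_1 + 8·σ_2 + 2·σ_3 = 6(Δ_2 - Δ_1) = -54
  2·σ_2 + 6·σ_3 + 1·σ_4 = 6(Δ_3 - Δ_2) = -15
Natural end conditions: σ_0 = σ_4 = 0.
Hence σ_0 = 0, σ_1 = 288/41, σ_2 = -705/82, σ_3 = 15/41, σ_4 = 0.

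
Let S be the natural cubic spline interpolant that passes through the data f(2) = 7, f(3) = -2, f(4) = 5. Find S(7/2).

With M_i denoting the second derivative at x_i, h_i = 1, 1, and Δ_i = (y_(i+1) − y_i)/h_i = -9, 7:
  1·M_0 + 4·M_1 + 1·M_2 = 6(Δ_1 - Δ_0) = 96
Natural end conditions: M_0 = M_2 = 0.
Hence M_0 = 0, M_1 = 24, M_2 = 0.
On [3, 4], S(x) = -2 - 1·(x - 3) + 12·(x - 3)² - 4·(x - 3)³.
With (x - 3) = 1/2: S(7/2) = 0.

0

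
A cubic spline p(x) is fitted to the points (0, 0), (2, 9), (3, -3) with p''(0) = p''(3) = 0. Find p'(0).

10

Put m_i = p'' at the i-th knot. Here h = (2, 1) and Δ = (9/2, -12), so the interior equations h_(i-1)·m_(i-1) + 2(h_(i-1)+h_i)·m_i + h_i·m_(i+1) = 6(Δ_i − Δ_(i-1)) read
  2·m_0 + 6·m_1 + 1·m_2 = 6(Δ_1 - Δ_0) = -99
Natural end conditions: m_0 = m_2 = 0.
Hence m_0 = 0, m_1 = -33/2, m_2 = 0.
On [0, 2], p'(x) = b_0 + 2c_0·x + 3d_0·x² with b_0 = Δ_0 - h_0(2m_0 + m_1)/6 = 10, c_0 = m_0/2 = 0, d_0 = (m_1 - m_0)/(6h_0) = -11/8. So p'(0) = 10.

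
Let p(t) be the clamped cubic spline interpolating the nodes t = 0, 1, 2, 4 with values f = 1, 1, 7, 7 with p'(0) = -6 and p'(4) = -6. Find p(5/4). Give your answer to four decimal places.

Let σ_i = p''(x_i). Step sizes h_i = 1, 1, 2; slopes of the chords Δ_i = (y_(i+1) - y_i)/h_i = 0, 6, 0.
  1·σ_0 + 4·σ_1 + 1·σ_2 = 6(Δ_1 - Δ_0) = 36
  1·σ_1 + 6·σ_2 + 2·σ_3 = 6(Δ_2 - Δ_1) = -36
Clamped end conditions give two more equations: 2h_0·σ_0 + h_0·σ_1 = 6(Δ_0 - p'(0)) = 36 and h_2·σ_2 + 2h_2·σ_3 = 6(p'(4) - Δ_2) = -36.
Solving: σ_0 = 162/11, σ_1 = 72/11, σ_2 = -54/11, σ_3 = -72/11.
On [1, 2], p(t) = 1 + 51/11·(t - 1) + 36/11·(t - 1)² - 21/11·(t - 1)³.
With (t - 1) = 1/4: p(5/4) = 1643/704.

2.3338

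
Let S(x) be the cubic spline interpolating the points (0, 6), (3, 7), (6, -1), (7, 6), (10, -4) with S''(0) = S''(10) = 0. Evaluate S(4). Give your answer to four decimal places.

Put m_i = S'' at the i-th knot. Here h = (3, 3, 1, 3) and Δ = (1/3, -8/3, 7, -10/3), so the interior equations h_(i-1)·m_(i-1) + 2(h_(i-1)+h_i)·m_i + h_i·m_(i+1) = 6(Δ_i − Δ_(i-1)) read
  3·m_0 + 12·m_1 + 3·m_2 = 6(Δ_1 - Δ_0) = -18
  3·m_1 + 8·m_2 + 1·m_3 = 6(Δ_2 - Δ_1) = 58
  1·m_2 + 8·m_3 + 3·m_4 = 6(Δ_3 - Δ_2) = -62
Natural end conditions: m_0 = m_4 = 0.
Hence m_0 = 0, m_1 = -226/57, m_2 = 562/57, m_3 = -512/57, m_4 = 0.
On [3, 6], S(x) = 7 - 69/19·(x - 3) - 113/57·(x - 3)² + 394/513·(x - 3)³.
With (x - 3) = 1: S(4) = 1105/513.

2.1540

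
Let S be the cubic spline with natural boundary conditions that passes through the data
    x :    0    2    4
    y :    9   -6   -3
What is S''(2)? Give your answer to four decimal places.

6.7500

Let M_i = S''(x_i). Step sizes h_i = 2, 2; slopes of the chords Δ_i = (y_(i+1) - y_i)/h_i = -15/2, 3/2.
  2·M_0 + 8·M_1 + 2·M_2 = 6(Δ_1 - Δ_0) = 54
Natural end conditions: M_0 = M_2 = 0.
Hence M_0 = 0, M_1 = 27/4, M_2 = 0.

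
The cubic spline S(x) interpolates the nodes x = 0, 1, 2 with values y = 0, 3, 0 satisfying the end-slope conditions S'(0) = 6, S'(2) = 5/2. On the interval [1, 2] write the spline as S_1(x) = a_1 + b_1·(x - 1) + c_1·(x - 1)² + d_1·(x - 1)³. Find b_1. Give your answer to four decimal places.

With σ_i denoting the second derivative at x_i, h_i = 1, 1, and Δ_i = (y_(i+1) − y_i)/h_i = 3, -3:
  1·σ_0 + 4·σ_1 + 1·σ_2 = 6(Δ_1 - Δ_0) = -36
Clamped end conditions give two more equations: 2h_0·σ_0 + h_0·σ_1 = 6(Δ_0 - S'(0)) = -18 and h_1·σ_1 + 2h_1·σ_2 = 6(S'(2) - Δ_1) = 33.
Solving the tridiagonal system: σ_0 = -7/4, σ_1 = -29/2, σ_2 = 95/4.
On [1, 2], with S_1(x) = a_1 + b_1·(x - 1) + c_1·(x - 1)² + d_1·(x - 1)³: c_1 = σ_1/2 = -29/4, d_1 = (σ_2 - σ_1)/(6h_1) = 51/8, b_1 = Δ_1 - h_1(2σ_1 + σ_2)/6 = -17/8.

-2.1250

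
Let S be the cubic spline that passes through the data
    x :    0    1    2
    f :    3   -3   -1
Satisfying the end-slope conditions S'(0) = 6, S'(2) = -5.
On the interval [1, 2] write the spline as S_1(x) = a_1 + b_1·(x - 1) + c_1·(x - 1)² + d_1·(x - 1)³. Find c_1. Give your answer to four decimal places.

Put σ_i = S'' at the i-th knot. Here h = (1, 1) and Δ = (-6, 2), so the interior equations h_(i-1)·σ_(i-1) + 2(h_(i-1)+h_i)·σ_i + h_i·σ_(i+1) = 6(Δ_i − Δ_(i-1)) read
  1·σ_0 + 4·σ_1 + 1·σ_2 = 6(Δ_1 - Δ_0) = 48
Clamped end conditions give two more equations: 2h_0·σ_0 + h_0·σ_1 = 6(Δ_0 - S'(0)) = -72 and h_1·σ_1 + 2h_1·σ_2 = 6(S'(2) - Δ_1) = -42.
Solving: σ_0 = -107/2, σ_1 = 35, σ_2 = -77/2.
On [1, 2], with S_1(x) = a_1 + b_1·(x - 1) + c_1·(x - 1)² + d_1·(x - 1)³: c_1 = σ_1/2 = 35/2, d_1 = (σ_2 - σ_1)/(6h_1) = -49/4, b_1 = Δ_1 - h_1(2σ_1 + σ_2)/6 = -13/4.

17.5000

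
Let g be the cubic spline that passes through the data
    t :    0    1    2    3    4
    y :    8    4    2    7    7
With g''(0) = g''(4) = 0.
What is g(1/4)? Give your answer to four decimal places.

7.0126

Let m_i = g''(x_i). Step sizes h_i = 1, 1, 1, 1; slopes of the chords Δ_i = (y_(i+1) - y_i)/h_i = -4, -2, 5, 0.
  1·m_0 + 4·m_1 + 1·m_2 = 6(Δ_1 - Δ_0) = 12
  1·m_1 + 4·m_2 + 1·m_3 = 6(Δ_2 - Δ_1) = 42
  1·m_2 + 4·m_3 + 1·m_4 = 6(Δ_3 - Δ_2) = -30
Natural end conditions: m_0 = m_4 = 0.
Hence m_0 = 0, m_1 = -9/28, m_2 = 93/7, m_3 = -303/28, m_4 = 0.
On [0, 1], g(t) = 8 - 221/56·t + 0·t² - 3/56·t³.
With t = 1/4: g(1/4) = 25133/3584.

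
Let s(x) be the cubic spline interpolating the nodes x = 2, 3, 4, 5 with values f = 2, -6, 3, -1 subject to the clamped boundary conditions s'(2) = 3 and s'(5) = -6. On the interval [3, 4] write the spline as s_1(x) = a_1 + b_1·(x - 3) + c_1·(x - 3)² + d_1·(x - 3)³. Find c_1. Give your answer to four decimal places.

24.2000

Let M_i = s''(x_i). Step sizes h_i = 1, 1, 1; slopes of the chords Δ_i = (y_(i+1) - y_i)/h_i = -8, 9, -4.
  1·M_0 + 4·M_1 + 1·M_2 = 6(Δ_1 - Δ_0) = 102
  1·M_1 + 4·M_2 + 1·M_3 = 6(Δ_2 - Δ_1) = -78
Clamped end conditions give two more equations: 2h_0·M_0 + h_0·M_1 = 6(Δ_0 - s'(2)) = -66 and h_2·M_2 + 2h_2·M_3 = 6(s'(5) - Δ_2) = -12.
Solving: M_0 = -286/5, M_1 = 242/5, M_2 = -172/5, M_3 = 56/5.
On [3, 4], with s_1(x) = a_1 + b_1·(x - 3) + c_1·(x - 3)² + d_1·(x - 3)³: c_1 = M_1/2 = 121/5, d_1 = (M_2 - M_1)/(6h_1) = -69/5, b_1 = Δ_1 - h_1(2M_1 + M_2)/6 = -7/5.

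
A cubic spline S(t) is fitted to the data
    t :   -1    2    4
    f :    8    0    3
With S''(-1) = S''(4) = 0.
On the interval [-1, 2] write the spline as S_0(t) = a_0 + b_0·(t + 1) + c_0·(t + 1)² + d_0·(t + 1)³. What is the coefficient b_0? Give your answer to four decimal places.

Write m_i for S''(x_i). With h_i = 3, 2 and divided differences Δ_i = -8/3, 3/2, the continuity of S' gives the tridiagonal system
  3·m_0 + 10·m_1 + 2·m_2 = 6(Δ_1 - Δ_0) = 25
Natural end conditions: m_0 = m_2 = 0.
Hence m_0 = 0, m_1 = 5/2, m_2 = 0.
On [-1, 2], with S_0(t) = a_0 + b_0·(t + 1) + c_0·(t + 1)² + d_0·(t + 1)³: c_0 = m_0/2 = 0, d_0 = (m_1 - m_0)/(6h_0) = 5/36, b_0 = Δ_0 - h_0(2m_0 + m_1)/6 = -47/12.

-3.9167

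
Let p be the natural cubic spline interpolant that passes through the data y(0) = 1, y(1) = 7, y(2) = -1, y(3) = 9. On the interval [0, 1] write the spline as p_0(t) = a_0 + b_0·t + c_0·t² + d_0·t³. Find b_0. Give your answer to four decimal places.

With M_i denoting the second derivative at x_i, h_i = 1, 1, 1, and Δ_i = (y_(i+1) − y_i)/h_i = 6, -8, 10:
  1·M_0 + 4·M_1 + 1·M_2 = 6(Δ_1 - Δ_0) = -84
  1·M_1 + 4·M_2 + 1·M_3 = 6(Δ_2 - Δ_1) = 108
Natural end conditions: M_0 = M_3 = 0.
Forward elimination and back-substitution give M_0 = 0, M_1 = -148/5, M_2 = 172/5, M_3 = 0.
On [0, 1], with p_0(t) = a_0 + b_0·t + c_0·t² + d_0·t³: c_0 = M_0/2 = 0, d_0 = (M_1 - M_0)/(6h_0) = -74/15, b_0 = Δ_0 - h_0(2M_0 + M_1)/6 = 164/15.

10.9333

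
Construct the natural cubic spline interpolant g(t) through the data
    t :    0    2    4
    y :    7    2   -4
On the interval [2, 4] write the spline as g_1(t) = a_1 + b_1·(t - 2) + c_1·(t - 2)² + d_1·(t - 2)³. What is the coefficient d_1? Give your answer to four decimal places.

0.0313

Write σ_i for g''(x_i). With h_i = 2, 2 and divided differences Δ_i = -5/2, -3, the continuity of g' gives the tridiagonal system
  2·σ_0 + 8·σ_1 + 2·σ_2 = 6(Δ_1 - Δ_0) = -3
Natural end conditions: σ_0 = σ_2 = 0.
Hence σ_0 = 0, σ_1 = -3/8, σ_2 = 0.
On [2, 4], with g_1(t) = a_1 + b_1·(t - 2) + c_1·(t - 2)² + d_1·(t - 2)³: c_1 = σ_1/2 = -3/16, d_1 = (σ_2 - σ_1)/(6h_1) = 1/32, b_1 = Δ_1 - h_1(2σ_1 + σ_2)/6 = -11/4.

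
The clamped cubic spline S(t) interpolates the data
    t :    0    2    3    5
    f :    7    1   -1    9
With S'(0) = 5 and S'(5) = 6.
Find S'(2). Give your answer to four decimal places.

Put σ_i = S'' at the i-th knot. Here h = (2, 1, 2) and Δ = (-3, -2, 5), so the interior equations h_(i-1)·σ_(i-1) + 2(h_(i-1)+h_i)·σ_i + h_i·σ_(i+1) = 6(Δ_i − Δ_(i-1)) read
  2·σ_0 + 6·σ_1 + 1·σ_2 = 6(Δ_1 - Δ_0) = 6
  1·σ_1 + 6·σ_2 + 2·σ_3 = 6(Δ_2 - Δ_1) = 42
Clamped end conditions give two more equations: 2h_0·σ_0 + h_0·σ_1 = 6(Δ_0 - S'(0)) = -48 and h_2·σ_2 + 2h_2·σ_3 = 6(S'(5) - Δ_2) = 6.
Forward elimination and back-substitution give σ_0 = -229/16, σ_1 = 37/8, σ_2 = 55/8, σ_3 = -31/16.
On [2, 3], S'(t) = b_1 + 2c_1·(t - 2) + 3d_1·(t - 2)² with b_1 = Δ_1 - h_1(2σ_1 + σ_2)/6 = -75/16, c_1 = σ_1/2 = 37/16, d_1 = (σ_2 - σ_1)/(6h_1) = 3/8. So S'(2) = -75/16.

-4.6875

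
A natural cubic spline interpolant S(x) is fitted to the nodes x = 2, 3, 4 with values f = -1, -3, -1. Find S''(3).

Write m_i for S''(x_i). With h_i = 1, 1 and divided differences Δ_i = -2, 2, the continuity of S' gives the tridiagonal system
  1·m_0 + 4·m_1 + 1·m_2 = 6(Δ_1 - Δ_0) = 24
Natural end conditions: m_0 = m_2 = 0.
Hence m_0 = 0, m_1 = 6, m_2 = 0.

6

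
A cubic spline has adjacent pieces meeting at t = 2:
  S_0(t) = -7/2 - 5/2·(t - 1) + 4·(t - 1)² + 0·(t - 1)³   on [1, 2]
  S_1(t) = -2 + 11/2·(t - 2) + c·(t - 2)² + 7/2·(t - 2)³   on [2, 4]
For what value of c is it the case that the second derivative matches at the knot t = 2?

4

S_0''(t) = 8 + 0·(t - 1), so S_0''(2) = 8. On the right, S_1''(2) = 2c, so c = 4.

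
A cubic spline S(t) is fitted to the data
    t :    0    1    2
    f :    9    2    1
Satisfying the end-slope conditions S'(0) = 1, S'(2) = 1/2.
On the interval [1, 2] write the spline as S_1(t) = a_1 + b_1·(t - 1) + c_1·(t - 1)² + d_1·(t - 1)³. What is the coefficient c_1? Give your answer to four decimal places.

Let M_i = S''(x_i). Step sizes h_i = 1, 1; slopes of the chords Δ_i = (y_(i+1) - y_i)/h_i = -7, -1.
  1·M_0 + 4·M_1 + 1·M_2 = 6(Δ_1 - Δ_0) = 36
Clamped end conditions give two more equations: 2h_0·M_0 + h_0·M_1 = 6(Δ_0 - S'(0)) = -48 and h_1·M_1 + 2h_1·M_2 = 6(S'(2) - Δ_1) = 9.
Forward elimination and back-substitution give M_0 = -133/4, M_1 = 37/2, M_2 = -19/4.
On [1, 2], with S_1(t) = a_1 + b_1·(t - 1) + c_1·(t - 1)² + d_1·(t - 1)³: c_1 = M_1/2 = 37/4, d_1 = (M_2 - M_1)/(6h_1) = -31/8, b_1 = Δ_1 - h_1(2M_1 + M_2)/6 = -51/8.

9.2500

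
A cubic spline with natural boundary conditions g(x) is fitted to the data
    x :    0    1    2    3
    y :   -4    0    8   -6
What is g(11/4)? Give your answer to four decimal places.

With m_i denoting the second derivative at x_i, h_i = 1, 1, 1, and Δ_i = (y_(i+1) − y_i)/h_i = 4, 8, -14:
  1·m_0 + 4·m_1 + 1·m_2 = 6(Δ_1 - Δ_0) = 24
  1·m_1 + 4·m_2 + 1·m_3 = 6(Δ_2 - Δ_1) = -132
Natural end conditions: m_0 = m_3 = 0.
Solving the tridiagonal system: m_0 = 0, m_1 = 76/5, m_2 = -184/5, m_3 = 0.
On [2, 3], g(x) = 8 - 26/15·(x - 2) - 92/5·(x - 2)² + 92/15·(x - 2)³.
With (x - 2) = 3/4: g(11/4) = -17/16.

-1.0625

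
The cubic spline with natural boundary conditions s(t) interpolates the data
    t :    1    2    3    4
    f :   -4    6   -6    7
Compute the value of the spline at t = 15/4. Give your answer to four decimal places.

1.8438

Let m_i = s''(x_i). Step sizes h_i = 1, 1, 1; slopes of the chords Δ_i = (y_(i+1) - y_i)/h_i = 10, -12, 13.
  1·m_0 + 4·m_1 + 1·m_2 = 6(Δ_1 - Δ_0) = -132
  1·m_1 + 4·m_2 + 1·m_3 = 6(Δ_2 - Δ_1) = 150
Natural end conditions: m_0 = m_3 = 0.
Solving: m_0 = 0, m_1 = -226/5, m_2 = 244/5, m_3 = 0.
On [3, 4], s(t) = -6 - 49/15·(t - 3) + 122/5·(t - 3)² - 122/15·(t - 3)³.
With (t - 3) = 3/4: s(15/4) = 59/32.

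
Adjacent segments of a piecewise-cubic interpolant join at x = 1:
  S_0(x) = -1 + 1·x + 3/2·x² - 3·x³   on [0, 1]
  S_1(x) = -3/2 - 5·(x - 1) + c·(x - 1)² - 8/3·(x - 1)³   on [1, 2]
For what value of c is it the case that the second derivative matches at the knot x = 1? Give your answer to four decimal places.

S_0''(x) = 3 - 18·x, so S_0''(1) = -15. On the right, S_1''(1) = 2c, so c = -15/2.

-7.5000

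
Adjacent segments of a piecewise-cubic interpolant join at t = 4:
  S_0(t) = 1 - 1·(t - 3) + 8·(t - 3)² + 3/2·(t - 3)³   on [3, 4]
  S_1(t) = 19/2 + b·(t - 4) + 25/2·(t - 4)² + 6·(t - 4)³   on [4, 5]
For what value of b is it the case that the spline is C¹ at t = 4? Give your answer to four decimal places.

S_0'(t) = -1 + 16·(t - 3) + 9/2·(t - 3)², so S_0'(4) = 39/2. On the right, S_1'(4) = b, so b = 39/2.

19.5000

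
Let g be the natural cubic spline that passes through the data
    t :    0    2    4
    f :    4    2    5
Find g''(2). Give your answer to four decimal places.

1.8750

Write m_i for g''(x_i). With h_i = 2, 2 and divided differences Δ_i = -1, 3/2, the continuity of g' gives the tridiagonal system
  2·m_0 + 8·m_1 + 2·m_2 = 6(Δ_1 - Δ_0) = 15
Natural end conditions: m_0 = m_2 = 0.
Forward elimination and back-substitution give m_0 = 0, m_1 = 15/8, m_2 = 0.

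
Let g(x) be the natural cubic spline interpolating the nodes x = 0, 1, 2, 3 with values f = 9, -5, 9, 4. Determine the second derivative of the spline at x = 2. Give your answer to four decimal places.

With M_i denoting the second derivative at x_i, h_i = 1, 1, 1, and Δ_i = (y_(i+1) − y_i)/h_i = -14, 14, -5:
  1·M_0 + 4·M_1 + 1·M_2 = 6(Δ_1 - Δ_0) = 168
  1·M_1 + 4·M_2 + 1·M_3 = 6(Δ_2 - Δ_1) = -114
Natural end conditions: M_0 = M_3 = 0.
Hence M_0 = 0, M_1 = 262/5, M_2 = -208/5, M_3 = 0.

-41.6000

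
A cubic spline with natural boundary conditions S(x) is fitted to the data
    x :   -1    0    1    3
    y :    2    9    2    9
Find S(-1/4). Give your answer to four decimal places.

With M_i denoting the second derivative at x_i, h_i = 1, 1, 2, and Δ_i = (y_(i+1) − y_i)/h_i = 7, -7, 7/2:
  1·M_0 + 4·M_1 + 1·M_2 = 6(Δ_1 - Δ_0) = -84
  1·M_1 + 6·M_2 + 2·M_3 = 6(Δ_2 - Δ_1) = 63
Natural end conditions: M_0 = M_3 = 0.
Hence M_0 = 0, M_1 = -567/23, M_2 = 336/23, M_3 = 0.
On [-1, 0], S(x) = 2 + 511/46·(x + 1) + 0·(x + 1)² - 189/46·(x + 1)³.
With (x + 1) = 3/4: S(-1/4) = 25313/2944.

8.5982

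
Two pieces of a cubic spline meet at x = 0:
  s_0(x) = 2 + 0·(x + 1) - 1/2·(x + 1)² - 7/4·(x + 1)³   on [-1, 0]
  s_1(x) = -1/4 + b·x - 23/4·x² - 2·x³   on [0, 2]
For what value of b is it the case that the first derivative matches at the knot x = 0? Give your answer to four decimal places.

s_0'(x) = 0 - 1·(x + 1) - 21/4·(x + 1)², so s_0'(0) = -25/4. On the right, s_1'(0) = b, so b = -25/4.

-6.2500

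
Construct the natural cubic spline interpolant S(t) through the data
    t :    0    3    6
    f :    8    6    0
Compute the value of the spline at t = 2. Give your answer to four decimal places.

7.0370

Let M_i = S''(x_i). Step sizes h_i = 3, 3; slopes of the chords Δ_i = (y_(i+1) - y_i)/h_i = -2/3, -2.
  3·M_0 + 12·M_1 + 3·M_2 = 6(Δ_1 - Δ_0) = -8
Natural end conditions: M_0 = M_2 = 0.
Solving: M_0 = 0, M_1 = -2/3, M_2 = 0.
On [0, 3], S(t) = 8 - 1/3·t + 0·t² - 1/27·t³.
With t = 2: S(2) = 190/27.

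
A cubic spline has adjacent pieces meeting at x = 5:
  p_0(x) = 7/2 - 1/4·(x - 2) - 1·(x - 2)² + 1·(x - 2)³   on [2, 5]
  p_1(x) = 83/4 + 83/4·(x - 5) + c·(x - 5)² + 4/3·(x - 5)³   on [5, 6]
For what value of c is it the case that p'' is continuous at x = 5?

8

p_0''(x) = -2 + 6·(x - 2), so p_0''(5) = 16. On the right, p_1''(5) = 2c, so c = 8.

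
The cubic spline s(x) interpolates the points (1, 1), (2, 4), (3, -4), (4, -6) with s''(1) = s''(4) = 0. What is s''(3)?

14

Let m_i = s''(x_i). Step sizes h_i = 1, 1, 1; slopes of the chords Δ_i = (y_(i+1) - y_i)/h_i = 3, -8, -2.
  1·m_0 + 4·m_1 + 1·m_2 = 6(Δ_1 - Δ_0) = -66
  1·m_1 + 4·m_2 + 1·m_3 = 6(Δ_2 - Δ_1) = 36
Natural end conditions: m_0 = m_3 = 0.
Hence m_0 = 0, m_1 = -20, m_2 = 14, m_3 = 0.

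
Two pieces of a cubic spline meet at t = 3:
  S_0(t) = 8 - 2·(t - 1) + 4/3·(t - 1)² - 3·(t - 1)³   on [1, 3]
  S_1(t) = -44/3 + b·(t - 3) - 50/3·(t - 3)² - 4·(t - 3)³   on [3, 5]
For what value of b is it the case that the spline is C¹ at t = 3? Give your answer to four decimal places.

-32.6667

S_0'(t) = -2 + 8/3·(t - 1) - 9·(t - 1)², so S_0'(3) = -98/3. On the right, S_1'(3) = b, so b = -98/3.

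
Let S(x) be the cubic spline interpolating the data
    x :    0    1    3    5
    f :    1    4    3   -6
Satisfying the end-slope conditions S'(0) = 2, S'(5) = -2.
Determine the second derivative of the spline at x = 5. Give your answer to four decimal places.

With M_i denoting the second derivative at x_i, h_i = 1, 2, 2, and Δ_i = (y_(i+1) − y_i)/h_i = 3, -1/2, -9/2:
  1·M_0 + 6·M_1 + 2·M_2 = 6(Δ_1 - Δ_0) = -21
  2·M_1 + 8·M_2 + 2·M_3 = 6(Δ_2 - Δ_1) = -24
Clamped end conditions give two more equations: 2h_0·M_0 + h_0·M_1 = 6(Δ_0 - S'(0)) = 6 and h_2·M_2 + 2h_2·M_3 = 6(S'(5) - Δ_2) = 15.
Hence M_0 = 104/23, M_1 = -70/23, M_2 = -167/46, M_3 = 128/23.

5.5652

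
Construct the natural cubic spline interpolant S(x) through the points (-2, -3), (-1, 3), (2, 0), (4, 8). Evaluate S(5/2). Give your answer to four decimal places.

0.8724

With M_i denoting the second derivative at x_i, h_i = 1, 3, 2, and Δ_i = (y_(i+1) − y_i)/h_i = 6, -1, 4:
  1·M_0 + 8·M_1 + 3·M_2 = 6(Δ_1 - Δ_0) = -42
  3·M_1 + 10·M_2 + 2·M_3 = 6(Δ_2 - Δ_1) = 30
Natural end conditions: M_0 = M_3 = 0.
Forward elimination and back-substitution give M_0 = 0, M_1 = -510/71, M_2 = 366/71, M_3 = 0.
On [2, 4], S(x) = 0 + 40/71·(x - 2) + 183/71·(x - 2)² - 61/142·(x - 2)³.
With (x - 2) = 1/2: S(5/2) = 991/1136.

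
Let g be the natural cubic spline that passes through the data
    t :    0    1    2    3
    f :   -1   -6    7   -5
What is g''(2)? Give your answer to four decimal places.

Put M_i = g'' at the i-th knot. Here h = (1, 1, 1) and Δ = (-5, 13, -12), so the interior equations h_(i-1)·M_(i-1) + 2(h_(i-1)+h_i)·M_i + h_i·M_(i+1) = 6(Δ_i − Δ_(i-1)) read
  1·M_0 + 4·M_1 + 1·M_2 = 6(Δ_1 - Δ_0) = 108
  1·M_1 + 4·M_2 + 1·M_3 = 6(Δ_2 - Δ_1) = -150
Natural end conditions: M_0 = M_3 = 0.
Forward elimination and back-substitution give M_0 = 0, M_1 = 194/5, M_2 = -236/5, M_3 = 0.

-47.2000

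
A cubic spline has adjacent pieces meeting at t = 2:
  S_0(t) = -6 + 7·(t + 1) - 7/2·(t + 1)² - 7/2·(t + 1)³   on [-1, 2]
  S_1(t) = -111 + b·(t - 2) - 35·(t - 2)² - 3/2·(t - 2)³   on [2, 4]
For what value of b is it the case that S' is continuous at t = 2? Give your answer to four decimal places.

-108.5000

S_0'(t) = 7 - 7·(t + 1) - 21/2·(t + 1)², so S_0'(2) = -217/2. On the right, S_1'(2) = b, so b = -217/2.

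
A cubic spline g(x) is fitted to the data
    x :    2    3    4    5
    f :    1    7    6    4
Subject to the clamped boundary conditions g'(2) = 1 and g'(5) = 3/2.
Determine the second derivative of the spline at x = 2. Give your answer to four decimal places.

Put M_i = g'' at the i-th knot. Here h = (1, 1, 1) and Δ = (6, -1, -2), so the interior equations h_(i-1)·M_(i-1) + 2(h_(i-1)+h_i)·M_i + h_i·M_(i+1) = 6(Δ_i − Δ_(i-1)) read
  1·M_0 + 4·M_1 + 1·M_2 = 6(Δ_1 - Δ_0) = -42
  1·M_1 + 4·M_2 + 1·M_3 = 6(Δ_2 - Δ_1) = -6
Clamped end conditions give two more equations: 2h_0·M_0 + h_0·M_1 = 6(Δ_0 - g'(2)) = 30 and h_2·M_2 + 2h_2·M_3 = 6(g'(5) - Δ_2) = 21.
Solving: M_0 = 347/15, M_1 = -244/15, M_2 = -1/15, M_3 = 158/15.

23.1333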